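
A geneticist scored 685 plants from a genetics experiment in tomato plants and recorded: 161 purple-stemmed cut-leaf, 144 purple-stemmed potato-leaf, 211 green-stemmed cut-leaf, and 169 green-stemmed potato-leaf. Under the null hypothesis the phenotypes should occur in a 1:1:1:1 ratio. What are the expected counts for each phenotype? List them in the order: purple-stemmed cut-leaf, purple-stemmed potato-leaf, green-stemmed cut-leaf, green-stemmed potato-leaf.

171.25, 171.25, 171.25, 171.25

The 1:1:1:1 ratio has 4 parts, so with N = 685 the expected counts are:
  purple-stemmed cut-leaf: 685 × 1/4 = 171.25
  purple-stemmed potato-leaf: 685 × 1/4 = 171.25
  green-stemmed cut-leaf: 685 × 1/4 = 171.25
  green-stemmed potato-leaf: 685 × 1/4 = 171.25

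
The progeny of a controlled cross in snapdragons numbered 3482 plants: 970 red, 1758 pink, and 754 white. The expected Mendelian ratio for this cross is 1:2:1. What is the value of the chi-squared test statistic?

Expected counts for N = 3482 under a 1:2:1 ratio (total parts = 4):
  red: 3482 × 1/4 = 870.5
  pink: 3482 × 2/4 = 1741
  white: 3482 × 1/4 = 870.5
χ² = Σ (O − E)² / E
  red: (970 − 870.5)² / 870.5 = 11.3731
  pink: (1758 − 1741)² / 1741 = 0.1660
  white: (754 − 870.5)² / 870.5 = 15.5913
χ² = 11.3731 + 0.1660 + 15.5913 = 27.1304 ≈ 27.130

27.130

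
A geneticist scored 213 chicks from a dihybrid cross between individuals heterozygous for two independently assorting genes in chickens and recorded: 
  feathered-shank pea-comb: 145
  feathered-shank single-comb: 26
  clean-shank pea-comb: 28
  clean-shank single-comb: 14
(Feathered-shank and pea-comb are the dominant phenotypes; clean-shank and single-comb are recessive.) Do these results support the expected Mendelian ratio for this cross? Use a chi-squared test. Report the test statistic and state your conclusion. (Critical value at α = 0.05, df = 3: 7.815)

A dihybrid F₂ with independent assortment and complete dominance at both loci gives a 9:3:3:1 phenotypic ratio.
The 9:3:3:1 ratio has 16 parts, so with N = 213 the expected counts are:
  feathered-shank pea-comb: 213 × 9/16 = 119.8125
  feathered-shank single-comb: 213 × 3/16 = 39.9375
  clean-shank pea-comb: 213 × 3/16 = 39.9375
  clean-shank single-comb: 213 × 1/16 = 13.3125
χ² = Σ (O − E)² / E
  feathered-shank pea-comb: (145 − 119.8125)² / 119.8125 = 5.2950
  feathered-shank single-comb: (26 − 39.9375)² / 39.9375 = 4.8639
  clean-shank pea-comb: (28 − 39.9375)² / 39.9375 = 3.5682
  clean-shank single-comb: (14 − 13.3125)² / 13.3125 = 0.0355
χ² = 5.2950 + 4.8639 + 3.5682 + 0.0355 = 13.7626 ≈ 13.763
Degrees of freedom = 4 − 1 = 3; critical value at α = 0.05 is 7.815.
Since 13.763 > 7.815, we reject the null hypothesis — the data do not fit the 9:3:3:1 ratio.

13.763; not consistent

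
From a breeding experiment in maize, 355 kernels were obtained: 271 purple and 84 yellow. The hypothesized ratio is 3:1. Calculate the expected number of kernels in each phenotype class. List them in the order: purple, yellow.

266.25, 88.75

Total ratio parts = 4. Expected numbers out of 355:
  purple: 355 × 3/4 = 266.25
  yellow: 355 × 1/4 = 88.75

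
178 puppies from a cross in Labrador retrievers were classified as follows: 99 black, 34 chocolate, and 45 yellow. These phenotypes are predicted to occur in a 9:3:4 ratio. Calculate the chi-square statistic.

Under the 9:3:4 hypothesis (Σ ratio = 16, N = 178):
  black: 178 × 9/16 = 100.125
  chocolate: 178 × 3/16 = 33.375
  yellow: 178 × 4/16 = 44.5
χ² = Σ (O − E)² / E
  black: (99 − 100.125)² / 100.125 = 0.0126
  chocolate: (34 − 33.375)² / 33.375 = 0.0117
  yellow: (45 − 44.5)² / 44.5 = 0.0056
χ² = 0.0126 + 0.0117 + 0.0056 = 0.0299 ≈ 0.030

0.030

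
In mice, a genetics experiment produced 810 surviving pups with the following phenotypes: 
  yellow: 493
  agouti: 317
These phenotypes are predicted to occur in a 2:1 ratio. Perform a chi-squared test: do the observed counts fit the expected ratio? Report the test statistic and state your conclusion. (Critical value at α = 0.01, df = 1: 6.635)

12.272; not consistent

The 2:1 ratio has 3 parts, so with N = 810 the expected counts are:
  yellow: 810 × 2/3 = 540
  agouti: 810 × 1/3 = 270
χ² = Σ (O − E)² / E
  yellow: (493 − 540)² / 540 = 4.0907
  agouti: (317 − 270)² / 270 = 8.1815
χ² = 4.0907 + 8.1815 = 12.2722 ≈ 12.272
Degrees of freedom = 2 − 1 = 1; critical value at α = 0.01 is 6.635.
Since 12.272 > 6.635, we reject the null hypothesis — the data do not fit the 2:1 ratio.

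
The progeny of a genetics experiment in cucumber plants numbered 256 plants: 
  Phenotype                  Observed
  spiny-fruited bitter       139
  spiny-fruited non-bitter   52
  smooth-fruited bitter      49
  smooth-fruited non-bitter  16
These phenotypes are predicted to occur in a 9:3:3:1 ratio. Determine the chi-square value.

Under the 9:3:3:1 hypothesis (Σ ratio = 16, N = 256):
  spiny-fruited bitter: 256 × 9/16 = 144
  spiny-fruited non-bitter: 256 × 3/16 = 48
  smooth-fruited bitter: 256 × 3/16 = 48
  smooth-fruited non-bitter: 256 × 1/16 = 16
χ² = Σ (O − E)² / E
  spiny-fruited bitter: (139 − 144)² / 144 = 0.1736
  spiny-fruited non-bitter: (52 − 48)² / 48 = 0.3333
  smooth-fruited bitter: (49 − 48)² / 48 = 0.0208
  smooth-fruited non-bitter: (16 − 16)² / 16 = 0.0000
χ² = 0.1736 + 0.3333 + 0.0208 + 0.0000 = 0.5277 ≈ 0.528

0.528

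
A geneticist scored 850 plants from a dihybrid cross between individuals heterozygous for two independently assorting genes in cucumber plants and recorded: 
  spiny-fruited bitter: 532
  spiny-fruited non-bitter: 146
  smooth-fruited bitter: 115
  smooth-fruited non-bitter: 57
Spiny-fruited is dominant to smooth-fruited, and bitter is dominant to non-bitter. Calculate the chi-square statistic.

19.831

A dihybrid F₂ with independent assortment and complete dominance at both loci gives a 9:3:3:1 phenotypic ratio.
Under the 9:3:3:1 hypothesis (Σ ratio = 16, N = 850):
  spiny-fruited bitter: 850 × 9/16 = 478.125
  spiny-fruited non-bitter: 850 × 3/16 = 159.375
  smooth-fruited bitter: 850 × 3/16 = 159.375
  smooth-fruited non-bitter: 850 × 1/16 = 53.125
χ² = Σ (O − E)² / E
  spiny-fruited bitter: (532 − 478.125)² / 478.125 = 6.0706
  spiny-fruited non-bitter: (146 − 159.375)² / 159.375 = 1.1225
  smooth-fruited bitter: (115 − 159.375)² / 159.375 = 12.3554
  smooth-fruited non-bitter: (57 − 53.125)² / 53.125 = 0.2826
χ² = 6.0706 + 1.1225 + 12.3554 + 0.2826 = 19.8311 ≈ 19.831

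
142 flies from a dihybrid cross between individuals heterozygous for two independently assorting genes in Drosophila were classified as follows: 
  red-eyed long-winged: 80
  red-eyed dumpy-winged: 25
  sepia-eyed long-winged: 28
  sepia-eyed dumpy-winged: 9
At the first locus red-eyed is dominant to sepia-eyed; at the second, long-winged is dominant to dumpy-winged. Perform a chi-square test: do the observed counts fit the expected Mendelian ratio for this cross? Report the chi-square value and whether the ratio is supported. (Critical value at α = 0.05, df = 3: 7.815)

0.172; consistent

A dihybrid F₂ with independent assortment and complete dominance at both loci gives a 9:3:3:1 phenotypic ratio.
The 9:3:3:1 ratio has 16 parts, so with N = 142 the expected counts are:
  red-eyed long-winged: 142 × 9/16 = 79.875
  red-eyed dumpy-winged: 142 × 3/16 = 26.625
  sepia-eyed long-winged: 142 × 3/16 = 26.625
  sepia-eyed dumpy-winged: 142 × 1/16 = 8.875
χ² = Σ (O − E)² / E
  red-eyed long-winged: (80 − 79.875)² / 79.875 = 0.0002
  red-eyed dumpy-winged: (25 − 26.625)² / 26.625 = 0.0992
  sepia-eyed long-winged: (28 − 26.625)² / 26.625 = 0.0710
  sepia-eyed dumpy-winged: (9 − 8.875)² / 8.875 = 0.0018
χ² = 0.0002 + 0.0992 + 0.0710 + 0.0018 = 0.1722 ≈ 0.172
Degrees of freedom = 4 − 1 = 3; critical value at α = 0.05 is 7.815.
Since 0.172 < 7.815, we fail to reject the null hypothesis — the data are consistent with the 9:3:3:1 ratio.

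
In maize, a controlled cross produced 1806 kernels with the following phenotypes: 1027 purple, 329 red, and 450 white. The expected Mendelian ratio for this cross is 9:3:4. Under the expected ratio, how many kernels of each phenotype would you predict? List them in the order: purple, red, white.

Total ratio parts = 16. Expected numbers out of 1806:
  purple: 1806 × 9/16 = 1015.875
  red: 1806 × 3/16 = 338.625
  white: 1806 × 4/16 = 451.5

1015.875, 338.625, 451.5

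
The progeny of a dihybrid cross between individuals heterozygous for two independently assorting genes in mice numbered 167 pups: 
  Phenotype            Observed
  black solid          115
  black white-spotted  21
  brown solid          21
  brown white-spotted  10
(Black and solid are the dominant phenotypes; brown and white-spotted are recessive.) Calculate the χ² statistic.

A dihybrid F₂ with independent assortment and complete dominance at both loci gives a 9:3:3:1 phenotypic ratio.
Expected counts for N = 167 under a 9:3:3:1 ratio (total parts = 16):
  black solid: 167 × 9/16 = 93.9375
  black white-spotted: 167 × 3/16 = 31.3125
  brown solid: 167 × 3/16 = 31.3125
  brown white-spotted: 167 × 1/16 = 10.4375
χ² = Σ (O − E)² / E
  black solid: (115 − 93.9375)² / 93.9375 = 4.7226
  black white-spotted: (21 − 31.3125)² / 31.3125 = 3.3963
  brown solid: (21 − 31.3125)² / 31.3125 = 3.3963
  brown white-spotted: (10 − 10.4375)² / 10.4375 = 0.0183
χ² = 4.7226 + 3.3963 + 3.3963 + 0.0183 = 11.5335 ≈ 11.534

11.534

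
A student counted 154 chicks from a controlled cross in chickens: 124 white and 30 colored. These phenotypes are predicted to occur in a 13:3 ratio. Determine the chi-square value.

0.054

Total ratio parts = 16. Expected numbers out of 154:
  white: 154 × 13/16 = 125.125
  colored: 154 × 3/16 = 28.875
χ² = Σ (O − E)² / E
  white: (124 − 125.125)² / 125.125 = 0.0101
  colored: (30 − 28.875)² / 28.875 = 0.0438
χ² = 0.0101 + 0.0438 = 0.0539 ≈ 0.054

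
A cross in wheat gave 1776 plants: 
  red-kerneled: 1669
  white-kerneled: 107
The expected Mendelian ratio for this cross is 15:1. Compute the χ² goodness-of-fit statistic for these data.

Under the 15:1 hypothesis (Σ ratio = 16, N = 1776):
  red-kerneled: 1776 × 15/16 = 1665
  white-kerneled: 1776 × 1/16 = 111
χ² = Σ (O − E)² / E
  red-kerneled: (1669 − 1665)² / 1665 = 0.0096
  white-kerneled: (107 − 111)² / 111 = 0.1441
χ² = 0.0096 + 0.1441 = 0.1537 ≈ 0.154

0.154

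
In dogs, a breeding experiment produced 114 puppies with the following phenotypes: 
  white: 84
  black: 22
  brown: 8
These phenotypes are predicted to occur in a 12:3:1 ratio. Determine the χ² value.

Total ratio parts = 16. Expected numbers out of 114:
  white: 114 × 12/16 = 85.5
  black: 114 × 3/16 = 21.375
  brown: 114 × 1/16 = 7.125
χ² = Σ (O − E)² / E
  white: (84 − 85.5)² / 85.5 = 0.0263
  black: (22 − 21.375)² / 21.375 = 0.0183
  brown: (8 − 7.125)² / 7.125 = 0.1075
χ² = 0.0263 + 0.0183 + 0.1075 = 0.1521 ≈ 0.152

0.152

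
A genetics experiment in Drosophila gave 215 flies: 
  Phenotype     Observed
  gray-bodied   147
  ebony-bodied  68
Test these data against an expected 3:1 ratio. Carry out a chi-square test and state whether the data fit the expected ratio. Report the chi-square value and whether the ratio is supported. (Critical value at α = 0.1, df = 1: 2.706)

Under the 3:1 hypothesis (Σ ratio = 4, N = 215):
  gray-bodied: 215 × 3/4 = 161.25
  ebony-bodied: 215 × 1/4 = 53.75
χ² = Σ (O − E)² / E
  gray-bodied: (147 − 161.25)² / 161.25 = 1.2593
  ebony-bodied: (68 − 53.75)² / 53.75 = 3.7779
χ² = 1.2593 + 3.7779 = 5.0372 ≈ 5.037
Degrees of freedom = 2 − 1 = 1; critical value at α = 0.1 is 2.706.
Since 5.037 > 2.706, we reject the null hypothesis — the data do not fit the 3:1 ratio.

5.037; not consistent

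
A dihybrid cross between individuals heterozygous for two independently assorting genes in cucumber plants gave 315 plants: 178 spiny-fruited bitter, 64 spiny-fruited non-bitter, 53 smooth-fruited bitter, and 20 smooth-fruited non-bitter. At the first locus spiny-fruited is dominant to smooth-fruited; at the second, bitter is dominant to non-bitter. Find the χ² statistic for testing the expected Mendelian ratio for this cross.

A dihybrid F₂ with independent assortment and complete dominance at both loci gives a 9:3:3:1 phenotypic ratio.
The 9:3:3:1 ratio has 16 parts, so with N = 315 the expected counts are:
  spiny-fruited bitter: 315 × 9/16 = 177.1875
  spiny-fruited non-bitter: 315 × 3/16 = 59.0625
  smooth-fruited bitter: 315 × 3/16 = 59.0625
  smooth-fruited non-bitter: 315 × 1/16 = 19.6875
χ² = Σ (O − E)² / E
  spiny-fruited bitter: (178 − 177.1875)² / 177.1875 = 0.0037
  spiny-fruited non-bitter: (64 − 59.0625)² / 59.0625 = 0.4128
  smooth-fruited bitter: (53 − 59.0625)² / 59.0625 = 0.6223
  smooth-fruited non-bitter: (20 − 19.6875)² / 19.6875 = 0.0050
χ² = 0.0037 + 0.4128 + 0.6223 + 0.0050 = 1.0438 ≈ 1.044

1.044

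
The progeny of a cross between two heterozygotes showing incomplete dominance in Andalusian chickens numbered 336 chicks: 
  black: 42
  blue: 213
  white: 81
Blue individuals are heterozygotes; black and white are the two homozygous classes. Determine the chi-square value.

33.161

With incomplete dominance, a heterozygote × heterozygote cross gives a 1:2:1 phenotypic ratio.
Total ratio parts = 4. Expected numbers out of 336:
  black: 336 × 1/4 = 84
  blue: 336 × 2/4 = 168
  white: 336 × 1/4 = 84
χ² = Σ (O − E)² / E
  black: (42 − 84)² / 84 = 21.0000
  blue: (213 − 168)² / 168 = 12.0536
  white: (81 − 84)² / 84 = 0.1071
χ² = 21.0000 + 12.0536 + 0.1071 = 33.1607 ≈ 33.161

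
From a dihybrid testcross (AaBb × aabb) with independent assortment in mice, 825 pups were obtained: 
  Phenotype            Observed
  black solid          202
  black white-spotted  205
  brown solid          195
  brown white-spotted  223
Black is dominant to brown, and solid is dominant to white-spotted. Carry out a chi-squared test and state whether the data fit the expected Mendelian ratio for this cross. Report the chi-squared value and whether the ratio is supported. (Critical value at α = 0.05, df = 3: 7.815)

2.069; consistent

A dihybrid testcross with independent assortment gives a 1:1:1:1 ratio.
Expected counts for N = 825 under a 1:1:1:1 ratio (total parts = 4):
  black solid: 825 × 1/4 = 206.25
  black white-spotted: 825 × 1/4 = 206.25
  brown solid: 825 × 1/4 = 206.25
  brown white-spotted: 825 × 1/4 = 206.25
χ² = Σ (O − E)² / E
  black solid: (202 − 206.25)² / 206.25 = 0.0876
  black white-spotted: (205 − 206.25)² / 206.25 = 0.0076
  brown solid: (195 − 206.25)² / 206.25 = 0.6136
  brown white-spotted: (223 − 206.25)² / 206.25 = 1.3603
χ² = 0.0876 + 0.0076 + 0.6136 + 1.3603 = 2.0691 ≈ 2.069
Degrees of freedom = 4 − 1 = 3; critical value at α = 0.05 is 7.815.
Since 2.069 < 7.815, we fail to reject the null hypothesis — the data are consistent with the 1:1:1:1 ratio.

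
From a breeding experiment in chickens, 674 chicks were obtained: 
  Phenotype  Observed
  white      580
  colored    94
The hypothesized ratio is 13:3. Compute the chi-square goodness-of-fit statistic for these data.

10.208

Total ratio parts = 16. Expected numbers out of 674:
  white: 674 × 13/16 = 547.625
  colored: 674 × 3/16 = 126.375
χ² = Σ (O − E)² / E
  white: (580 − 547.625)² / 547.625 = 1.9140
  colored: (94 − 126.375)² / 126.375 = 8.2939
χ² = 1.9140 + 8.2939 = 10.2079 ≈ 10.208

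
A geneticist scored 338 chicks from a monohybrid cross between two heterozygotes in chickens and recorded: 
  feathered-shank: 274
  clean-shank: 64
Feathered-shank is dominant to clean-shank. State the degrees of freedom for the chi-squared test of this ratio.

For a monohybrid cross between heterozygotes with complete dominance, the expected phenotypic ratio is 3:1.
A goodness-of-fit test with 2 phenotype classes has df = 2 − 1 = 1.

1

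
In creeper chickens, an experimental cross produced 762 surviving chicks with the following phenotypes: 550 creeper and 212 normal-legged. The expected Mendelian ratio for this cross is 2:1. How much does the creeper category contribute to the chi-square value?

3.472

Expected counts for N = 762 under a 2:1 ratio (total parts = 3):
  creeper: 762 × 2/3 = 508
  normal-legged: 762 × 1/3 = 254
Contribution of creeper: (550 − 508)² / 508 = 3.4724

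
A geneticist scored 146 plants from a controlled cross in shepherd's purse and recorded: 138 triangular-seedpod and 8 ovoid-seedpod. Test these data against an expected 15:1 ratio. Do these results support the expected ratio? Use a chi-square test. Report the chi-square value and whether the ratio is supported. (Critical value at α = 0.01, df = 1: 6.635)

0.148; consistent

The 15:1 ratio has 16 parts, so with N = 146 the expected counts are:
  triangular-seedpod: 146 × 15/16 = 136.875
  ovoid-seedpod: 146 × 1/16 = 9.125
χ² = Σ (O − E)² / E
  triangular-seedpod: (138 − 136.875)² / 136.875 = 0.0092
  ovoid-seedpod: (8 − 9.125)² / 9.125 = 0.1387
χ² = 0.0092 + 0.1387 = 0.1479 ≈ 0.148
Degrees of freedom = 2 − 1 = 1; critical value at α = 0.01 is 6.635.
Since 0.148 < 6.635, we fail to reject the null hypothesis — the data are consistent with the 15:1 ratio.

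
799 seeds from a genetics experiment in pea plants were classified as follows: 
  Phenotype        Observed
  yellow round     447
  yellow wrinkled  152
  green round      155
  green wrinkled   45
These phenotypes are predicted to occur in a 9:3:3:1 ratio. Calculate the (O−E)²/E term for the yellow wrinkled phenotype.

0.032

The 9:3:3:1 ratio has 16 parts, so with N = 799 the expected counts are:
  yellow round: 799 × 9/16 = 449.4375
  yellow wrinkled: 799 × 3/16 = 149.8125
  green round: 799 × 3/16 = 149.8125
  green wrinkled: 799 × 1/16 = 49.9375
Contribution of yellow wrinkled: (152 − 149.8125)² / 149.8125 = 0.0319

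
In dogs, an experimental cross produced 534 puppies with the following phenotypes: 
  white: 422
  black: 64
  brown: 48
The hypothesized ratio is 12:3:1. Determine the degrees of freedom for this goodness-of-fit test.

A goodness-of-fit test with 3 phenotype classes has df = 3 − 1 = 2.

2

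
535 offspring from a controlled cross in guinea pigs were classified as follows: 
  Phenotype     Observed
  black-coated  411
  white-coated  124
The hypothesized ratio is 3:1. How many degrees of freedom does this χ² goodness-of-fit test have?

1

A goodness-of-fit test with 2 phenotype classes has df = 2 − 1 = 1.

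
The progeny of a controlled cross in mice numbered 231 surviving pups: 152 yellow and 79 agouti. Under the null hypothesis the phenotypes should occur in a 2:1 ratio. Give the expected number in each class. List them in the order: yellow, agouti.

Expected counts for N = 231 under a 2:1 ratio (total parts = 3):
  yellow: 231 × 2/3 = 154
  agouti: 231 × 1/3 = 77

154, 77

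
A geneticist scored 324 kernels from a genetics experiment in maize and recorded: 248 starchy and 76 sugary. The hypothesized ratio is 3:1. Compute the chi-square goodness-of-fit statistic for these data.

Under the 3:1 hypothesis (Σ ratio = 4, N = 324):
  starchy: 324 × 3/4 = 243
  sugary: 324 × 1/4 = 81
χ² = Σ (O − E)² / E
  starchy: (248 − 243)² / 243 = 0.1029
  sugary: (76 − 81)² / 81 = 0.3086
χ² = 0.1029 + 0.3086 = 0.4115 ≈ 0.412

0.412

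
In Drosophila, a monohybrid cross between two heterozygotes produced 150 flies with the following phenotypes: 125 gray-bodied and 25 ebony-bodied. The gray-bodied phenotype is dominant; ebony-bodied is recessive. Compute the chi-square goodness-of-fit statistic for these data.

For a monohybrid cross between heterozygotes with complete dominance, the expected phenotypic ratio is 3:1.
Under the 3:1 hypothesis (Σ ratio = 4, N = 150):
  gray-bodied: 150 × 3/4 = 112.5
  ebony-bodied: 150 × 1/4 = 37.5
χ² = Σ (O − E)² / E
  gray-bodied: (125 − 112.5)² / 112.5 = 1.3889
  ebony-bodied: (25 − 37.5)² / 37.5 = 4.1667
χ² = 1.3889 + 4.1667 = 5.5556 ≈ 5.556

5.556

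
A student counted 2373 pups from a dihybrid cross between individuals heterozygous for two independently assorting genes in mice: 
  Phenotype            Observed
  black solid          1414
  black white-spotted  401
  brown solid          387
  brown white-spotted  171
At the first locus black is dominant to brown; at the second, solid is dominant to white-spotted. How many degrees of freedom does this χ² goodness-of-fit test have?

A dihybrid F₂ with independent assortment and complete dominance at both loci gives a 9:3:3:1 phenotypic ratio.
A goodness-of-fit test with 4 phenotype classes has df = 4 − 1 = 3.

3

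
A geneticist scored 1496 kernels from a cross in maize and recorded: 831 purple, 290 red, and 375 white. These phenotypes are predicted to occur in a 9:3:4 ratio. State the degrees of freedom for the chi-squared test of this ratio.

A goodness-of-fit test with 3 phenotype classes has df = 3 − 1 = 2.

2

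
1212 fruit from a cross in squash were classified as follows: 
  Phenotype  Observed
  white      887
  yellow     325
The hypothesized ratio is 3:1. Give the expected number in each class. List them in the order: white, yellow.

909, 303

Expected counts for N = 1212 under a 3:1 ratio (total parts = 4):
  white: 1212 × 3/4 = 909
  yellow: 1212 × 1/4 = 303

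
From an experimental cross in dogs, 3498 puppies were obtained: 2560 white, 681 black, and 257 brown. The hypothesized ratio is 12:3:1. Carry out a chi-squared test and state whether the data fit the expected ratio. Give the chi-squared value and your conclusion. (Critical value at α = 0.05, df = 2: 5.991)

Under the 12:3:1 hypothesis (Σ ratio = 16, N = 3498):
  white: 3498 × 12/16 = 2623.5
  black: 3498 × 3/16 = 655.875
  brown: 3498 × 1/16 = 218.625
χ² = Σ (O − E)² / E
  white: (2560 − 2623.5)² / 2623.5 = 1.5370
  black: (681 − 655.875)² / 655.875 = 0.9625
  brown: (257 − 218.625)² / 218.625 = 6.7359
χ² = 1.5370 + 0.9625 + 6.7359 = 9.2354 ≈ 9.235
Degrees of freedom = 3 − 1 = 2; critical value at α = 0.05 is 5.991.
Since 9.235 > 5.991, we reject the null hypothesis — the data do not fit the 12:3:1 ratio.

9.235; not consistent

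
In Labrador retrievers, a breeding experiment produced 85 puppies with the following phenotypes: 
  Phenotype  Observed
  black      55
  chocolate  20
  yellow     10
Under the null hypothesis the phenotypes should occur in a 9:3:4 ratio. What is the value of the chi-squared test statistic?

8.072

Total ratio parts = 16. Expected numbers out of 85:
  black: 85 × 9/16 = 47.8125
  chocolate: 85 × 3/16 = 15.9375
  yellow: 85 × 4/16 = 21.25
χ² = Σ (O − E)² / E
  black: (55 − 47.8125)² / 47.8125 = 1.0805
  chocolate: (20 − 15.9375)² / 15.9375 = 1.0355
  yellow: (10 − 21.25)² / 21.25 = 5.9559
χ² = 1.0805 + 1.0355 + 5.9559 = 8.0719 ≈ 8.072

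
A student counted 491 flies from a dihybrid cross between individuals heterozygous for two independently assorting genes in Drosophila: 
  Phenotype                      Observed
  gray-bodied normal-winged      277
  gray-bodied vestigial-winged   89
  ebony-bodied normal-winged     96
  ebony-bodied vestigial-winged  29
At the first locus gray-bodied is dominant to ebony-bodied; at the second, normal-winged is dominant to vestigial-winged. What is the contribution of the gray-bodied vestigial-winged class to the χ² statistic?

0.102

A dihybrid F₂ with independent assortment and complete dominance at both loci gives a 9:3:3:1 phenotypic ratio.
Total ratio parts = 16. Expected numbers out of 491:
  gray-bodied normal-winged: 491 × 9/16 = 276.1875
  gray-bodied vestigial-winged: 491 × 3/16 = 92.0625
  ebony-bodied normal-winged: 491 × 3/16 = 92.0625
  ebony-bodied vestigial-winged: 491 × 1/16 = 30.6875
Contribution of gray-bodied vestigial-winged: (89 − 92.0625)² / 92.0625 = 0.1019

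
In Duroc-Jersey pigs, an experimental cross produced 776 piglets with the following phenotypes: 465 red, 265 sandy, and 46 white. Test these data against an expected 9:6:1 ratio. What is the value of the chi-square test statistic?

4.313

The 9:6:1 ratio has 16 parts, so with N = 776 the expected counts are:
  red: 776 × 9/16 = 436.5
  sandy: 776 × 6/16 = 291
  white: 776 × 1/16 = 48.5
χ² = Σ (O − E)² / E
  red: (465 − 436.5)² / 436.5 = 1.8608
  sandy: (265 − 291)² / 291 = 2.3230
  white: (46 − 48.5)² / 48.5 = 0.1289
χ² = 1.8608 + 2.3230 + 0.1289 = 4.3127 ≈ 4.313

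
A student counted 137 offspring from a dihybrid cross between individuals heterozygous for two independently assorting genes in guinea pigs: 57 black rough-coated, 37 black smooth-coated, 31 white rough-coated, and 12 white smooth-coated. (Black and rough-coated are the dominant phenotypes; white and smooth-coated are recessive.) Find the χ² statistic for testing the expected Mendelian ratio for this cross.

A dihybrid F₂ with independent assortment and complete dominance at both loci gives a 9:3:3:1 phenotypic ratio.
Expected counts for N = 137 under a 9:3:3:1 ratio (total parts = 16):
  black rough-coated: 137 × 9/16 = 77.0625
  black smooth-coated: 137 × 3/16 = 25.6875
  white rough-coated: 137 × 3/16 = 25.6875
  white smooth-coated: 137 × 1/16 = 8.5625
χ² = Σ (O − E)² / E
  black rough-coated: (57 − 77.0625)² / 77.0625 = 5.2231
  black smooth-coated: (37 − 25.6875)² / 25.6875 = 4.9819
  white rough-coated: (31 − 25.6875)² / 25.6875 = 1.0987
  white smooth-coated: (12 − 8.5625)² / 8.5625 = 1.3800
χ² = 5.2231 + 4.9819 + 1.0987 + 1.3800 = 12.6837 ≈ 12.684

12.684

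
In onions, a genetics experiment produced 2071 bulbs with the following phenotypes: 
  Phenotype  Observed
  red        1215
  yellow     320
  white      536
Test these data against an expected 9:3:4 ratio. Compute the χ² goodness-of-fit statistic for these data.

14.812

Expected counts for N = 2071 under a 9:3:4 ratio (total parts = 16):
  red: 2071 × 9/16 = 1164.9375
  yellow: 2071 × 3/16 = 388.3125
  white: 2071 × 4/16 = 517.75
χ² = Σ (O − E)² / E
  red: (1215 − 1164.9375)² / 1164.9375 = 2.1514
  yellow: (320 − 388.3125)² / 388.3125 = 12.0176
  white: (536 − 517.75)² / 517.75 = 0.6433
χ² = 2.1514 + 12.0176 + 0.6433 = 14.8123 ≈ 14.812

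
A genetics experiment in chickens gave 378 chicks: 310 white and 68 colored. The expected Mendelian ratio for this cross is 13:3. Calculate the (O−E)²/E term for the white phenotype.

0.027

Expected counts for N = 378 under a 13:3 ratio (total parts = 16):
  white: 378 × 13/16 = 307.125
  colored: 378 × 3/16 = 70.875
Contribution of white: (310 − 307.125)² / 307.125 = 0.0269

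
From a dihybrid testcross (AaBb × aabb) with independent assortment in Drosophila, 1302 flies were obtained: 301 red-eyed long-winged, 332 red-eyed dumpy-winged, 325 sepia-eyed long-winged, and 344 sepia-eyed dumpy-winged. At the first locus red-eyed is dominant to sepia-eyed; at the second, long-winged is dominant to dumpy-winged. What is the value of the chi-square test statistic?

A dihybrid testcross with independent assortment gives a 1:1:1:1 ratio.
Total ratio parts = 4. Expected numbers out of 1302:
  red-eyed long-winged: 1302 × 1/4 = 325.5
  red-eyed dumpy-winged: 1302 × 1/4 = 325.5
  sepia-eyed long-winged: 1302 × 1/4 = 325.5
  sepia-eyed dumpy-winged: 1302 × 1/4 = 325.5
χ² = Σ (O − E)² / E
  red-eyed long-winged: (301 − 325.5)² / 325.5 = 1.8441
  red-eyed dumpy-winged: (332 − 325.5)² / 325.5 = 0.1298
  sepia-eyed long-winged: (325 − 325.5)² / 325.5 = 0.0008
  sepia-eyed dumpy-winged: (344 − 325.5)² / 325.5 = 1.0515
χ² = 1.8441 + 0.1298 + 0.0008 + 1.0515 = 3.0262 ≈ 3.026

3.026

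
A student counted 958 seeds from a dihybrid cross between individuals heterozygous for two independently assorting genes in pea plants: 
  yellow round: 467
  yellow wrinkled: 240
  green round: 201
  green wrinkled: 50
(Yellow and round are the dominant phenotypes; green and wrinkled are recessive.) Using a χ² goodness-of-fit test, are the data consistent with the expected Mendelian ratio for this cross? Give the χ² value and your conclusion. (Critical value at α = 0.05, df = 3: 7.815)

34.052; not consistent

A dihybrid F₂ with independent assortment and complete dominance at both loci gives a 9:3:3:1 phenotypic ratio.
Under the 9:3:3:1 hypothesis (Σ ratio = 16, N = 958):
  yellow round: 958 × 9/16 = 538.875
  yellow wrinkled: 958 × 3/16 = 179.625
  green round: 958 × 3/16 = 179.625
  green wrinkled: 958 × 1/16 = 59.875
χ² = Σ (O − E)² / E
  yellow round: (467 − 538.875)² / 538.875 = 9.5867
  yellow wrinkled: (240 − 179.625)² / 179.625 = 20.2931
  green round: (201 − 179.625)² / 179.625 = 2.5436
  green wrinkled: (50 − 59.875)² / 59.875 = 1.6287
χ² = 9.5867 + 20.2931 + 2.5436 + 1.6287 = 34.0521 ≈ 34.052
Degrees of freedom = 4 − 1 = 3; critical value at α = 0.05 is 7.815.
Since 34.052 > 7.815, we reject the null hypothesis — the data do not fit the 9:3:3:1 ratio.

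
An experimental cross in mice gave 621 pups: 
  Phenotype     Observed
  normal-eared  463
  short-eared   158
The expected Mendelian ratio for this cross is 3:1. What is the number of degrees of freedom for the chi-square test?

A goodness-of-fit test with 2 phenotype classes has df = 2 − 1 = 1.

1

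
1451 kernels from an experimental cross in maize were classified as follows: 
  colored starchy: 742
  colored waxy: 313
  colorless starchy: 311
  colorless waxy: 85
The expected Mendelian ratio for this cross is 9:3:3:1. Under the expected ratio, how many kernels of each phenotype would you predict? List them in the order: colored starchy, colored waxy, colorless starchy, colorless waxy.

816.1875, 272.0625, 272.0625, 90.6875

Under the 9:3:3:1 hypothesis (Σ ratio = 16, N = 1451):
  colored starchy: 1451 × 9/16 = 816.1875
  colored waxy: 1451 × 3/16 = 272.0625
  colorless starchy: 1451 × 3/16 = 272.0625
  colorless waxy: 1451 × 1/16 = 90.6875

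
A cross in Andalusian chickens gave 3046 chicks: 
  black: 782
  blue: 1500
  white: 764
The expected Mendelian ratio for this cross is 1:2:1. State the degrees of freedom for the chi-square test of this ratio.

2

A goodness-of-fit test with 3 phenotype classes has df = 3 − 1 = 2.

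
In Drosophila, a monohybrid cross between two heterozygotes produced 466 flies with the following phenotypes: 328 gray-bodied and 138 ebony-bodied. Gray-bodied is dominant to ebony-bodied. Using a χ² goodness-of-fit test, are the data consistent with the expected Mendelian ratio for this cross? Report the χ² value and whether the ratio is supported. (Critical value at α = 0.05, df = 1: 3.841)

For a monohybrid cross between heterozygotes with complete dominance, the expected phenotypic ratio is 3:1.
Under the 3:1 hypothesis (Σ ratio = 4, N = 466):
  gray-bodied: 466 × 3/4 = 349.5
  ebony-bodied: 466 × 1/4 = 116.5
χ² = Σ (O − E)² / E
  gray-bodied: (328 − 349.5)² / 349.5 = 1.3226
  ebony-bodied: (138 − 116.5)² / 116.5 = 3.9678
χ² = 1.3226 + 3.9678 = 5.2904 ≈ 5.290
Degrees of freedom = 2 − 1 = 1; critical value at α = 0.05 is 3.841.
Since 5.290 > 3.841, we reject the null hypothesis — the data do not fit the 3:1 ratio.

5.290; not consistent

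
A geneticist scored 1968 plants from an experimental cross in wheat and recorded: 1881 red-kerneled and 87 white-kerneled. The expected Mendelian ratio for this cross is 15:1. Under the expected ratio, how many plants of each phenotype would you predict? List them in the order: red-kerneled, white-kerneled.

1845, 123

Under the 15:1 hypothesis (Σ ratio = 16, N = 1968):
  red-kerneled: 1968 × 15/16 = 1845
  white-kerneled: 1968 × 1/16 = 123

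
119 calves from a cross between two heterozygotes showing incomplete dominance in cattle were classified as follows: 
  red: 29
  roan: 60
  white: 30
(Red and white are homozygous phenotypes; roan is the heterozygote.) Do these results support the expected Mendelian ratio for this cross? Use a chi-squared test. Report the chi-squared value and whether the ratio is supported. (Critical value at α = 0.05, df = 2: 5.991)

With incomplete dominance, a heterozygote × heterozygote cross gives a 1:2:1 phenotypic ratio.
Under the 1:2:1 hypothesis (Σ ratio = 4, N = 119):
  red: 119 × 1/4 = 29.75
  roan: 119 × 2/4 = 59.5
  white: 119 × 1/4 = 29.75
χ² = Σ (O − E)² / E
  red: (29 − 29.75)² / 29.75 = 0.0189
  roan: (60 − 59.5)² / 59.5 = 0.0042
  white: (30 − 29.75)² / 29.75 = 0.0021
χ² = 0.0189 + 0.0042 + 0.0021 = 0.0252 ≈ 0.025
Degrees of freedom = 3 − 1 = 2; critical value at α = 0.05 is 5.991.
Since 0.025 < 5.991, we fail to reject the null hypothesis — the data are consistent with the 1:2:1 ratio.

0.025; consistent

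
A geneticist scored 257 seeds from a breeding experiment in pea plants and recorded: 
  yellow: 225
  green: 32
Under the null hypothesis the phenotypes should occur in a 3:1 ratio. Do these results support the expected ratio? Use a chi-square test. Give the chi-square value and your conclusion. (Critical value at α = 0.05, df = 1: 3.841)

Under the 3:1 hypothesis (Σ ratio = 4, N = 257):
  yellow: 257 × 3/4 = 192.75
  green: 257 × 1/4 = 64.25
χ² = Σ (O − E)² / E
  yellow: (225 − 192.75)² / 192.75 = 5.3959
  green: (32 − 64.25)² / 64.25 = 16.1877
χ² = 5.3959 + 16.1877 = 21.5836 ≈ 21.584
Degrees of freedom = 2 − 1 = 1; critical value at α = 0.05 is 3.841.
Since 21.584 > 3.841, we reject the null hypothesis — the data do not fit the 3:1 ratio.

21.584; not consistent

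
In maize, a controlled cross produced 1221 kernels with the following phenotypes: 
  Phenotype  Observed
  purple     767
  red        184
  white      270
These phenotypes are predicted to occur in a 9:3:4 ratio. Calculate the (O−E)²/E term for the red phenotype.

8.821

Under the 9:3:4 hypothesis (Σ ratio = 16, N = 1221):
  purple: 1221 × 9/16 = 686.8125
  red: 1221 × 3/16 = 228.9375
  white: 1221 × 4/16 = 305.25
Contribution of red: (184 − 228.9375)² / 228.9375 = 8.8207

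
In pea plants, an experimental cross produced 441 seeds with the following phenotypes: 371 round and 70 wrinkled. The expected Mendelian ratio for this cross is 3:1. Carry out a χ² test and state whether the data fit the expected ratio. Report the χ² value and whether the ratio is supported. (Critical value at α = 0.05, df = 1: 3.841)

Expected counts for N = 441 under a 3:1 ratio (total parts = 4):
  round: 441 × 3/4 = 330.75
  wrinkled: 441 × 1/4 = 110.25
χ² = Σ (O − E)² / E
  round: (371 − 330.75)² / 330.75 = 4.8981
  wrinkled: (70 − 110.25)² / 110.25 = 14.6944
χ² = 4.8981 + 14.6944 = 19.5925 ≈ 19.593
Degrees of freedom = 2 − 1 = 1; critical value at α = 0.05 is 3.841.
Since 19.593 > 3.841, we reject the null hypothesis — the data do not fit the 3:1 ratio.

19.593; not consistent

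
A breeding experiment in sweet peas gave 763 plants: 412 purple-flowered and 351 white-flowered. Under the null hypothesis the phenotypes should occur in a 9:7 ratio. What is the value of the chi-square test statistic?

Total ratio parts = 16. Expected numbers out of 763:
  purple-flowered: 763 × 9/16 = 429.1875
  white-flowered: 763 × 7/16 = 333.8125
χ² = Σ (O − E)² / E
  purple-flowered: (412 − 429.1875)² / 429.1875 = 0.6883
  white-flowered: (351 − 333.8125)² / 333.8125 = 0.8850
χ² = 0.6883 + 0.8850 = 1.5733 ≈ 1.573

1.573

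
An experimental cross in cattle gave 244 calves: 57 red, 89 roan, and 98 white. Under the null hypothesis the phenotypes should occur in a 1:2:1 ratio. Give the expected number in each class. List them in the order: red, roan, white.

Total ratio parts = 4. Expected numbers out of 244:
  red: 244 × 1/4 = 61
  roan: 244 × 2/4 = 122
  white: 244 × 1/4 = 61

61, 122, 61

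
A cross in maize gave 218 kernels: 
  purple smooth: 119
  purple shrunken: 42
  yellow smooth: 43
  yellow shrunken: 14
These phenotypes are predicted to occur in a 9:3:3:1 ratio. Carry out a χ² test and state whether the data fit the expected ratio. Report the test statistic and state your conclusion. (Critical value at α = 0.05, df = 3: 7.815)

0.259; consistent

Total ratio parts = 16. Expected numbers out of 218:
  purple smooth: 218 × 9/16 = 122.625
  purple shrunken: 218 × 3/16 = 40.875
  yellow smooth: 218 × 3/16 = 40.875
  yellow shrunken: 218 × 1/16 = 13.625
χ² = Σ (O − E)² / E
  purple smooth: (119 − 122.625)² / 122.625 = 0.1072
  purple shrunken: (42 − 40.875)² / 40.875 = 0.0310
  yellow smooth: (43 − 40.875)² / 40.875 = 0.1105
  yellow shrunken: (14 − 13.625)² / 13.625 = 0.0103
χ² = 0.1072 + 0.0310 + 0.1105 + 0.0103 = 0.259
Degrees of freedom = 4 − 1 = 3; critical value at α = 0.05 is 7.815.
Since 0.259 < 7.815, we fail to reject the null hypothesis — the data are consistent with the 9:3:3:1 ratio.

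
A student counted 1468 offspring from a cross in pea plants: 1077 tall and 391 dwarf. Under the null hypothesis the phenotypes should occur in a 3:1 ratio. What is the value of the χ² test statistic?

2.093

Under the 3:1 hypothesis (Σ ratio = 4, N = 1468):
  tall: 1468 × 3/4 = 1101
  dwarf: 1468 × 1/4 = 367
χ² = Σ (O − E)² / E
  tall: (1077 − 1101)² / 1101 = 0.5232
  dwarf: (391 − 367)² / 367 = 1.5695
χ² = 0.5232 + 1.5695 = 2.0927 ≈ 2.093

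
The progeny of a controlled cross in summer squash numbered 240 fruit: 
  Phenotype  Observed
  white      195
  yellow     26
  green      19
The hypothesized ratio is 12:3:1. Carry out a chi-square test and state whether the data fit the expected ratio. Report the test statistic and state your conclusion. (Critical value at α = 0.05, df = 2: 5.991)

The 12:3:1 ratio has 16 parts, so with N = 240 the expected counts are:
  white: 240 × 12/16 = 180
  yellow: 240 × 3/16 = 45
  green: 240 × 1/16 = 15
χ² = Σ (O − E)² / E
  white: (195 − 180)² / 180 = 1.2500
  yellow: (26 − 45)² / 45 = 8.0222
  green: (19 − 15)² / 15 = 1.0667
χ² = 1.2500 + 8.0222 + 1.0667 = 10.3389 ≈ 10.339
Degrees of freedom = 3 − 1 = 2; critical value at α = 0.05 is 5.991.
Since 10.339 > 5.991, we reject the null hypothesis — the data do not fit the 12:3:1 ratio.

10.339; not consistent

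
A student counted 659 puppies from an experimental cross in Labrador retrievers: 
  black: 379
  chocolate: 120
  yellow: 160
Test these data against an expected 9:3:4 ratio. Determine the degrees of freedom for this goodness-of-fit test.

A goodness-of-fit test with 3 phenotype classes has df = 3 − 1 = 2.

2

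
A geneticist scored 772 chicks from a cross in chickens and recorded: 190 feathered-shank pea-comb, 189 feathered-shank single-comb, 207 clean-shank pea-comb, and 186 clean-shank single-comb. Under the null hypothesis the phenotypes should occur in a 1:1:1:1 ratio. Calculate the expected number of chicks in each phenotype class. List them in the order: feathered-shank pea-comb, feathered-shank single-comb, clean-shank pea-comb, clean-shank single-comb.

193, 193, 193, 193

Under the 1:1:1:1 hypothesis (Σ ratio = 4, N = 772):
  feathered-shank pea-comb: 772 × 1/4 = 193
  feathered-shank single-comb: 772 × 1/4 = 193
  clean-shank pea-comb: 772 × 1/4 = 193
  clean-shank single-comb: 772 × 1/4 = 193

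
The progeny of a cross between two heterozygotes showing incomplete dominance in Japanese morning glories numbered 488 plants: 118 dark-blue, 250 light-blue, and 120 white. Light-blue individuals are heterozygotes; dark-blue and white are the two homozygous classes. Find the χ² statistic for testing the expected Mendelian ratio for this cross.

0.311

With incomplete dominance, a heterozygote × heterozygote cross gives a 1:2:1 phenotypic ratio.
Expected counts for N = 488 under a 1:2:1 ratio (total parts = 4):
  dark-blue: 488 × 1/4 = 122
  light-blue: 488 × 2/4 = 244
  white: 488 × 1/4 = 122
χ² = Σ (O − E)² / E
  dark-blue: (118 − 122)² / 122 = 0.1311
  light-blue: (250 − 244)² / 244 = 0.1475
  white: (120 − 122)² / 122 = 0.0328
χ² = 0.1311 + 0.1475 + 0.0328 = 0.3114 ≈ 0.311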